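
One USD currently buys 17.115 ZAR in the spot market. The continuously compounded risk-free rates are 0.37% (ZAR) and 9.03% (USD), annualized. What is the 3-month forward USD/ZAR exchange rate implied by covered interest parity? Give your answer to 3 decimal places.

16.748

F = S·e^((r_ZAR − r_USD)T) = 17.115 · e^((0.0037 − 0.0903) × 3/12)
= 17.115 · e^-0.021650 = 17.115 × 0.978583
F = 16.748 ZAR per USD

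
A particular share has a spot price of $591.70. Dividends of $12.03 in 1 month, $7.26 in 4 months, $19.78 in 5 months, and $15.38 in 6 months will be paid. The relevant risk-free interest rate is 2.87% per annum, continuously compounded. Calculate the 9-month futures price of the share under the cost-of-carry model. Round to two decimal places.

PV(dividends) I = 12.03·e^(−0.0287·1/12) + 7.26·e^(−0.0287·4/12) + 19.78·e^(−0.0287·5/12) + 15.38·e^(−0.0287·6/12)
I = 12.0013 + 7.1909 + 19.5449 + 15.1609 = 53.8980
F = (S − I)·e^(rT) = (591.70 − 53.8980) · e^(0.0287·9/12)
= 537.8020 · e^0.021525 = 537.8020 × 1.021758 = $549.50

$549.50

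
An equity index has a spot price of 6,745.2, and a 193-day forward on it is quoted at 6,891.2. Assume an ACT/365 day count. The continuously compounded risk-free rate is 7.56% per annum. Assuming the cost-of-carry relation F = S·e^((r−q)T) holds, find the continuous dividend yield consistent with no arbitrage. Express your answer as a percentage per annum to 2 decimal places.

3.51%

From F = S·e^((r−q)T): (r − q) = ln(F/S)/T
ln(6891.2/6745.2) = ln(1.021645) = 0.021414
(r − q) = 0.021414 / (193/365) = 0.040498
q = r − ln(F/S)/T = 0.0756 − 0.040498 = 0.035102
q = 3.51%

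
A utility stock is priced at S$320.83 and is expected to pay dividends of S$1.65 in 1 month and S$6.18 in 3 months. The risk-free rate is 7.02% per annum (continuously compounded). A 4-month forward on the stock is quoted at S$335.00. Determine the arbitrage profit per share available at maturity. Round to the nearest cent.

PV(dividends) I = 1.65·e^(−0.0702·1/12) + 6.18·e^(−0.0702·3/12) = 7.7129
Fair forward F* = (S − I)·e^(rT) = (320.83 − 7.7129)·e^0.023400 = 313.1171 × 1.023676 = 320.5305
Market S$335.00 > fair 320.5305: forward overpriced → cash-and-carry (borrow at r, buy the stock and collect the dividends, short the forward).
Profit at T = |F_mkt − F*| = |335.00 − 320.5305| = S$14.47 per share

S$14.47 per share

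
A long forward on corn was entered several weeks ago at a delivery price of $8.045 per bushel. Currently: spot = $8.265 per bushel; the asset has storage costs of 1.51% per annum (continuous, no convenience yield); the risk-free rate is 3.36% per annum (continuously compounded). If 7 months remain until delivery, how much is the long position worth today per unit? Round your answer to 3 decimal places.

$0.449 per bushel

Current fair forward for the remaining 7 months: F = S·e^((r + u)·T), (r + u) = 0.0336 + 0.0151 = 0.0487
F = 8.265 · e^(0.0487 × 7/12) = 8.265 × 1.028816 = 8.5032
Value of long forward = (F − K)·e^(−rT) = (8.5032 − 8.045) · e^(−0.0336·7/12)
= 0.4582 × 0.980591 = 0.449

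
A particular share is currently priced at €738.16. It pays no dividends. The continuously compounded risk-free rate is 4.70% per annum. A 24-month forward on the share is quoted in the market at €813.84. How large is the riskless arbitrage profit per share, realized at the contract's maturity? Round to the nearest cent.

€2.93 per share

Fair forward: F* = S·e^(carry·T), with carry = r = 0.0470
F* = 738.16 · e^(0.0470 × 24/12) = 738.16 · e^0.094000 = 738.16 × 1.098560 = €810.9130
Market €813.84 > fair €810.9130: forward overpriced → cash-and-carry (buy spot, short the forward).
At maturity, profit = |F_mkt − F*| = |813.84 − 810.9130| = €2.93 per share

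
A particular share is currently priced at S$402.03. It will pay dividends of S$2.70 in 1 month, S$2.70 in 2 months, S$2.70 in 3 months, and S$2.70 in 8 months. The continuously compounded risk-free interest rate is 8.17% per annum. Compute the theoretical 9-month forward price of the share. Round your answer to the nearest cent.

PV(dividends) I = 2.70·e^(−0.0817·1/12) + 2.70·e^(−0.0817·2/12) + 2.70·e^(−0.0817·3/12) + 2.70·e^(−0.0817·8/12)
I = 2.6817 + 2.6635 + 2.6454 + 2.5569 = 10.5475
F = (S − I)·e^(rT) = (402.03 − 10.5475) · e^(0.0817·9/12)
= 391.4825 · e^0.061275 = 391.4825 × 1.063191 = S$416.22

S$416.22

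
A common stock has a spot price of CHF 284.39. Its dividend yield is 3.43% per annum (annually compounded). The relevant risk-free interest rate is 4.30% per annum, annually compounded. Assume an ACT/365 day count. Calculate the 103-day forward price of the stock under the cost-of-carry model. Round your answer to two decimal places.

F = S · (1+r)^T / (1+q)^T
= 284.39 × 1.011951 / 1.009562 = 284.39 × 1.002366
F = CHF 285.06

CHF 285.06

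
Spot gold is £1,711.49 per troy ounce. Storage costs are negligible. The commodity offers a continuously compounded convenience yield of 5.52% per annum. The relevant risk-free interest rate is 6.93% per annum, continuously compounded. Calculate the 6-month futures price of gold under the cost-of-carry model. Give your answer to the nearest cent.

£1,723.60 per troy ounce

Net carry = r + u − y = 0.0693 + 0.0000 − 0.0552 = 0.0141
F = S·e^((r+u−y)T) = 1711.49 · e^(0.0141 × 6/12) = 1711.49 · e^0.00705000
= 1711.49 × 1.00707491 = £1,723.60 per troy ounce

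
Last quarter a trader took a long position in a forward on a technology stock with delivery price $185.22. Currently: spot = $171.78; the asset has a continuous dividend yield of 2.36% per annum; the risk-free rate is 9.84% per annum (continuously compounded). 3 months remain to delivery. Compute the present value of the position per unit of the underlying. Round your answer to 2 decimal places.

-$9.95

Current fair forward for the remaining 3 months: F = S·e^((r − q)·T), (r − q) = 0.0984 − 0.0236 = 0.0748
F = 171.78 · e^(0.0748 × 3/12) = 171.78 × 1.018876 = 175.0225
Value of long forward = (F − K)·e^(−rT) = (175.0225 − 185.22) · e^(−0.0984·3/12)
= -10.1975 × 0.975700 = -9.95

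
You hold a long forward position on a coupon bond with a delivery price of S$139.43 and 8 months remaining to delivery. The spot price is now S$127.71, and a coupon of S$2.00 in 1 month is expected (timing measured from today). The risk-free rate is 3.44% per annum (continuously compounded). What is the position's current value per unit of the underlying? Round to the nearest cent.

PV(remaining coupons) I = 2.00·e^(−0.0344·1/12) = 1.9943
Current forward F = (S − I)·e^(rT) = (127.71 − 1.9943)·e^(0.0344·8/12) = 125.7157 × 1.023198 = 128.6321
Value (long) = (F − K)·e^(−rT) = (128.6321 − 139.43) × 0.977328 = -10.5531
Value = -S$10.55

-S$10.55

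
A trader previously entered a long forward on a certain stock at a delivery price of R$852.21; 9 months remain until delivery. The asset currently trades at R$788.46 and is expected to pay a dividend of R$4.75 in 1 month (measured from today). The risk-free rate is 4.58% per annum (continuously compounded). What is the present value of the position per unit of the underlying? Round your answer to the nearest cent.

PV(remaining dividends) I = 4.75·e^(−0.0458·1/12) = 4.7319
Current forward F = (S − I)·e^(rT) = (788.46 − 4.7319)·e^(0.0458·9/12) = 783.7281 × 1.034947 = 811.1170
Value (long) = (F − K)·e^(−rT) = (811.1170 − 852.21) × 0.966233 = -39.7054
Value = -R$39.71

-R$39.71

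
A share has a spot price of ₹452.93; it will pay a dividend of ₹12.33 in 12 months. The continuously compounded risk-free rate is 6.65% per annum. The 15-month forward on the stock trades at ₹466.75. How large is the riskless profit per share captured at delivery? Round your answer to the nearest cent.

PV(dividends) I = 12.33·e^(−0.0665·12/12) = 11.5367
Fair forward F* = (S − I)·e^(rT) = (452.93 − 11.5367)·e^0.083125 = 441.3933 × 1.086678 = 479.6524
Market ₹466.75 < fair 479.6524: forward underpriced → reverse cash-and-carry (short the stock, invest proceeds at r, pay the dividends, go long the forward).
Profit at T = |F_mkt − F*| = |466.75 − 479.6524| = ₹12.90 per share

₹12.90 per share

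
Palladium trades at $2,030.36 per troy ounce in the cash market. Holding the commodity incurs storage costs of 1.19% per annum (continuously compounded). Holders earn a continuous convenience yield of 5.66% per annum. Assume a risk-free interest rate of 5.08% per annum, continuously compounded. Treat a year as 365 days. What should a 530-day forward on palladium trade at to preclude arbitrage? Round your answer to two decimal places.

$2,048.42 per troy ounce

Net carry = r + u − y = 0.0508 + 0.0119 − 0.0566 = 0.0061
F = S·e^((r+u−y)T) = 2030.36 · e^(0.0061 × 530/365) = 2030.36 · e^0.00885753
= 2030.36 × 1.00889687 = $2,048.42 per troy ounce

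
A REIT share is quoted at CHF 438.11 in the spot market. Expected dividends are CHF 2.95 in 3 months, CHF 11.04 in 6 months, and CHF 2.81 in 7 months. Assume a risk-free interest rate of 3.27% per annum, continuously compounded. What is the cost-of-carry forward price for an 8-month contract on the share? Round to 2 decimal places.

CHF 430.86

PV(dividends) I = 2.95·e^(−0.0327·3/12) + 11.04·e^(−0.0327·6/12) + 2.81·e^(−0.0327·7/12)
I = 2.9260 + 10.8610 + 2.7569 = 16.5439
F = (S − I)·e^(rT) = (438.11 − 16.5439) · e^(0.0327·8/12)
= 421.5661 · e^0.021800 = 421.5661 × 1.022039 = CHF 430.86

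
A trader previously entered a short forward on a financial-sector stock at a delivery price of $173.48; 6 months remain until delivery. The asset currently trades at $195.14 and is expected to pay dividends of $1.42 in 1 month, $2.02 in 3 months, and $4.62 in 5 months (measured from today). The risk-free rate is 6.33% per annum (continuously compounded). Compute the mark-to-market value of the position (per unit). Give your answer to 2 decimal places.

PV(remaining dividends) I = 1.42·e^(−0.0633·1/12) + 2.02·e^(−0.0633·3/12) + 4.62·e^(−0.0633·5/12) = 7.9006
Current forward F = (S − I)·e^(rT) = (195.14 − 7.9006)·e^(0.0633·6/12) = 187.2394 × 1.032156 = 193.2603
Value (long) = (F − K)·e^(−rT) = (193.2603 − 173.48) × 0.968846 = 19.1641
Short position value = −(long value) = -$19.16

-$19.16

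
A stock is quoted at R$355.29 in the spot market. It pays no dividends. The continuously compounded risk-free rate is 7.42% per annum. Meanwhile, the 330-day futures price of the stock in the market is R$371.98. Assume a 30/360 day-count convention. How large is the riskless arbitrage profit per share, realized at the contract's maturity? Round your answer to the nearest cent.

R$8.32 per share

Fair futures: F* = S·e^(carry·T), with carry = r = 0.0742
F* = 355.29 · e^(0.0742 × 330/360) = 355.29 · e^0.068017 = 355.29 × 1.070384 = R$380.2967
Market R$371.98 < fair R$380.2967: forward underpriced → reverse cash-and-carry (short spot, go long the forward).
At maturity, profit = |F_mkt − F*| = |371.98 − 380.2967| = R$8.32 per share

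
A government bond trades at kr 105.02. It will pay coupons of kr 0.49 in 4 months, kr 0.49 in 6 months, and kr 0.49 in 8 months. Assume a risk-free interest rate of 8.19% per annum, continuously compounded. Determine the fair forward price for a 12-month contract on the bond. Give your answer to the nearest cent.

kr 112.45

PV(coupons) I = 0.49·e^(−0.0819·4/12) + 0.49·e^(−0.0819·6/12) + 0.49·e^(−0.0819·8/12)
I = 0.4768 + 0.4703 + 0.4640 = 1.4111
F = (S − I)·e^(rT) = (105.02 − 1.4111) · e^(0.0819·12/12)
= 103.6089 · e^0.081900 = 103.6089 × 1.085347 = kr 112.45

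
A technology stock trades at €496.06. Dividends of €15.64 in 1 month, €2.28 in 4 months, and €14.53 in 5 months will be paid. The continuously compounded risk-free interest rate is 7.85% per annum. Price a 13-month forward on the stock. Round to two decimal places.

PV(dividends) I = 15.64·e^(−0.0785·1/12) + 2.28·e^(−0.0785·4/12) + 14.53·e^(−0.0785·5/12)
I = 15.5380 + 2.2211 + 14.0624 = 31.8215
F = (S − I)·e^(rT) = (496.06 − 31.8215) · e^(0.0785·13/12)
= 464.2385 · e^0.085042 = 464.2385 × 1.088763 = €505.45

€505.45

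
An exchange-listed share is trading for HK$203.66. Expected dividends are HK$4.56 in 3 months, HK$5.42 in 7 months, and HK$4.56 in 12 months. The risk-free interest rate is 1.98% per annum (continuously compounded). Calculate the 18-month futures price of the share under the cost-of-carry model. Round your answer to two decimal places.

HK$195.00

PV(dividends) I = 4.56·e^(−0.0198·3/12) + 5.42·e^(−0.0198·7/12) + 4.56·e^(−0.0198·12/12)
I = 4.5375 + 5.3578 + 4.4706 = 14.3659
F = (S − I)·e^(rT) = (203.66 − 14.3659) · e^(0.0198·18/12)
= 189.2941 · e^0.029700 = 189.2941 × 1.030145 = HK$195.00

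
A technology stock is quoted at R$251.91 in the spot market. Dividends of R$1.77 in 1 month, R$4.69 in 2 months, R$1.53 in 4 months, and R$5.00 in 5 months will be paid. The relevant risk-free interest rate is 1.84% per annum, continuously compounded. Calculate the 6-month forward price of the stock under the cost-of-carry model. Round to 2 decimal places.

R$241.19

PV(dividends) I = 1.77·e^(−0.0184·1/12) + 4.69·e^(−0.0184·2/12) + 1.53·e^(−0.0184·4/12) + 5.00·e^(−0.0184·5/12)
I = 1.7673 + 4.6756 + 1.5206 + 4.9618 = 12.9253
F = (S − I)·e^(rT) = (251.91 − 12.9253) · e^(0.0184·6/12)
= 238.9847 · e^0.009200 = 238.9847 × 1.009242 = R$241.19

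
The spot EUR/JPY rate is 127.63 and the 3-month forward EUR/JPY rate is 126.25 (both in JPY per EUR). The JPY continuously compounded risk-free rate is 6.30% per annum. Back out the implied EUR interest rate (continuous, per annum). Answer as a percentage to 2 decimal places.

10.65%

F = S·e^((r_JPY − r_EUR)T) ⇒ r_EUR = r_JPY − ln(F/S)/T
ln(126.25/127.63) = -0.010871; /(3/12) = -0.043484
r_EUR = 0.0630 + 0.043484 = 0.106484
r_EUR = 10.65%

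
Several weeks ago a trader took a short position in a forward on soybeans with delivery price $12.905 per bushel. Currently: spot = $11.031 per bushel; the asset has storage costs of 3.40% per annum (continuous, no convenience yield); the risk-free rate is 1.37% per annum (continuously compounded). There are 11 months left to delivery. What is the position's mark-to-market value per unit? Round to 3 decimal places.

$1.364 per bushel

Current fair forward for the remaining 11 months: F = S·e^((r + u)·T), (r + u) = 0.0137 + 0.0340 = 0.0477
F = 11.031 · e^(0.0477 × 11/12) = 11.031 × 1.044695 = 11.5240
Value of long forward = (F − K)·e^(−rT) = (11.5240 − 12.905) · e^(−0.0137·11/12)
= -1.3810 × 0.987520 = -1.364
Short position value = −(long value) = $1.364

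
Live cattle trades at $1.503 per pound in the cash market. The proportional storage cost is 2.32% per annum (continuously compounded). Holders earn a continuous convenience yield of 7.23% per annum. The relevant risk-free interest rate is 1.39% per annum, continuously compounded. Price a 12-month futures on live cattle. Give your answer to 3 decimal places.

$1.451 per pound

Net carry = r + u − y = 0.0139 + 0.0232 − 0.0723 = -0.0352
F = S·e^((r+u−y)T) = 1.503 · e^(-0.0352 × 12/12) = 1.503 · e^-0.035200
= 1.503 × 0.965412 = $1.451 per pound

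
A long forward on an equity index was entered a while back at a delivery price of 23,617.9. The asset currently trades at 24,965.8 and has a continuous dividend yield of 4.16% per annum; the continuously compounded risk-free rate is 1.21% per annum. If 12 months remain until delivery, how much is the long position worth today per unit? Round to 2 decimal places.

Current fair forward for the remaining 12 months: F = S·e^((r − q)·T), (r − q) = 0.0121 − 0.0416 = -0.0295
F = 24965.8 · e^(-0.0295 × 12/12) = 24965.8 × 0.97093088 = 24240.0662
Value of long forward = (F − K)·e^(−rT) = (24240.0662 − 23617.9) · e^(−0.0121·12/12)
= 622.1662 × 0.98797291 = 614.68

614.68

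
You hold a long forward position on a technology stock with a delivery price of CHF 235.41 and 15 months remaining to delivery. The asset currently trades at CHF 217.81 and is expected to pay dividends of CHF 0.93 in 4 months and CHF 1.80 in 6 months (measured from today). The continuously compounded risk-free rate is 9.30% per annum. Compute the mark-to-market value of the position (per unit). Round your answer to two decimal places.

CHF 5.62

PV(remaining dividends) I = 0.93·e^(−0.0930·4/12) + 1.80·e^(−0.0930·6/12) = 2.6198
Current forward F = (S − I)·e^(rT) = (217.81 − 2.6198)·e^(0.0930·15/12) = 215.1902 × 1.123277 = 241.7182
Value (long) = (F − K)·e^(−rT) = (241.7182 − 235.41) × 0.890253 = 5.6159
Value = CHF 5.62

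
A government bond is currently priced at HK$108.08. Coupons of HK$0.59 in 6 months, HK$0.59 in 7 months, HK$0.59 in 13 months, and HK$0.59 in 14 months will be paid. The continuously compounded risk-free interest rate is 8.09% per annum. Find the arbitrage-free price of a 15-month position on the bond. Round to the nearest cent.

HK$117.14

PV(coupons) I = 0.59·e^(−0.0809·6/12) + 0.59·e^(−0.0809·7/12) + 0.59·e^(−0.0809·13/12) + 0.59·e^(−0.0809·14/12)
I = 0.5666 + 0.5628 + 0.5405 + 0.5369 = 2.2068
F = (S − I)·e^(rT) = (108.08 − 2.2068) · e^(0.0809·15/12)
= 105.8732 · e^0.101125 = 105.8732 × 1.106415 = HK$117.14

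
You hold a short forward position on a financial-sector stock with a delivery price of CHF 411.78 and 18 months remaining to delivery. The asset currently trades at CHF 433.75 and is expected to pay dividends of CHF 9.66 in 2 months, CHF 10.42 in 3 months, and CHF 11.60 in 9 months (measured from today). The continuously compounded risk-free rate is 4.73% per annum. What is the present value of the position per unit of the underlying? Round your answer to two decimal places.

PV(remaining dividends) I = 9.66·e^(−0.0473·2/12) + 10.42·e^(−0.0473·3/12) + 11.60·e^(−0.0473·9/12) = 31.0774
Current forward F = (S − I)·e^(rT) = (433.75 − 31.0774)·e^(0.0473·18/12) = 402.6726 × 1.073528 = 432.2803
Value (long) = (F − K)·e^(−rT) = (432.2803 − 411.78) × 0.931508 = 19.0962
Short position value = −(long value) = -CHF 19.10

-CHF 19.10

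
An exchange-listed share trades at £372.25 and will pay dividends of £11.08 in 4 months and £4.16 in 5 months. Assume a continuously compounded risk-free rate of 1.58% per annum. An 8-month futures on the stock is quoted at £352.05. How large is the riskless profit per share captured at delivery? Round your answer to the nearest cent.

£8.83 per share

PV(dividends) I = 11.08·e^(−0.0158·4/12) + 4.16·e^(−0.0158·5/12) = 15.1545
Fair futures F* = (S − I)·e^(rT) = (372.25 − 15.1545)·e^0.010533 = 357.0955 × 1.010589 = 360.8768
Market £352.05 < fair 360.8768: forward underpriced → reverse cash-and-carry (short the stock, invest proceeds at r, pay the dividends, go long the forward).
Profit at T = |F_mkt − F*| = |352.05 − 360.8768| = £8.83 per share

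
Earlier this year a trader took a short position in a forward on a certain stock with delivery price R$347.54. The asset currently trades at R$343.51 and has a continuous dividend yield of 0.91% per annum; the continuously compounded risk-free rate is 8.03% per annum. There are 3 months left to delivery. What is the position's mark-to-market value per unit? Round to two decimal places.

Current fair forward for the remaining 3 months: F = S·e^((r − q)·T), (r − q) = 0.0803 − 0.0091 = 0.0712
F = 343.51 · e^(0.0712 × 3/12) = 343.51 × 1.017959 = 349.6791
Value of long forward = (F − K)·e^(−rT) = (349.6791 − 347.54) · e^(−0.0803·3/12)
= 2.1391 × 0.980125 = 2.10
Short position value = −(long value) = -R$2.10

-R$2.10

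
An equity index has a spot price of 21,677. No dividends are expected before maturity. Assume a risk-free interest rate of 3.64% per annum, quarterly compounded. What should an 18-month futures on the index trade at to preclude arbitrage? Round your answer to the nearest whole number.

22,888

F = S · (1+r/4)^(4T)
= 21677 × 1.055857
F = 22,888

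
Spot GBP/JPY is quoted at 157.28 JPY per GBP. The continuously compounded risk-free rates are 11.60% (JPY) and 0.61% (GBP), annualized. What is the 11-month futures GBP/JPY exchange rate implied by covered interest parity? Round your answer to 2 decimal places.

173.95

F = S·e^((r_JPY − r_GBP)T) = 157.28 · e^((0.1160 − 0.0061) × 11/12)
= 157.28 · e^0.100742 = 157.28 × 1.105991
F = 173.95 JPY per GBP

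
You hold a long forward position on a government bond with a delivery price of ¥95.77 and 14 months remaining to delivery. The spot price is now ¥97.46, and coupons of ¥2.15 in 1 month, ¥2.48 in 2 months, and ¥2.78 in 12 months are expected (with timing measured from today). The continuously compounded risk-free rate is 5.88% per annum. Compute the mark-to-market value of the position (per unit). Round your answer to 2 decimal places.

PV(remaining coupons) I = 2.15·e^(−0.0588·1/12) + 2.48·e^(−0.0588·2/12) + 2.78·e^(−0.0588·12/12) = 7.2166
Current forward F = (S − I)·e^(rT) = (97.46 − 7.2166)·e^(0.0588·14/12) = 90.2434 × 1.071008 = 96.6514
Value (long) = (F − K)·e^(−rT) = (96.6514 − 95.77) × 0.933700 = 0.8230
Value = ¥0.82

¥0.82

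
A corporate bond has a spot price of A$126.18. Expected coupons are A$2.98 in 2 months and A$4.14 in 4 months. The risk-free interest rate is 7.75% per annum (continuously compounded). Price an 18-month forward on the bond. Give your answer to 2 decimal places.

A$133.90

PV(coupons) I = 2.98·e^(−0.0775·2/12) + 4.14·e^(−0.0775·4/12)
I = 2.9418 + 4.0344 = 6.9762
F = (S − I)·e^(rT) = (126.18 − 6.9762) · e^(0.0775·18/12)
= 119.2038 · e^0.116250 = 119.2038 × 1.123277 = A$133.90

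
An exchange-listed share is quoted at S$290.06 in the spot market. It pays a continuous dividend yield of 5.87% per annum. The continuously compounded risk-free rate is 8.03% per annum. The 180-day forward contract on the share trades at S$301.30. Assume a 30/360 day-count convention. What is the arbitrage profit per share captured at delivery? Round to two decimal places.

S$8.09 per share

Fair forward: F* = S·e^(carry·T), with carry = (r − q) = 0.0803 − 0.0587 = 0.0216
F* = 290.06 · e^(0.0216 × 180/360) = 290.06 · e^0.010800 = 290.06 × 1.010859 = S$293.2098
Market S$301.30 > fair S$293.2098: forward overpriced → cash-and-carry (buy spot, short the forward).
At maturity, profit = |F_mkt − F*| = |301.30 − 293.2098| = S$8.09 per share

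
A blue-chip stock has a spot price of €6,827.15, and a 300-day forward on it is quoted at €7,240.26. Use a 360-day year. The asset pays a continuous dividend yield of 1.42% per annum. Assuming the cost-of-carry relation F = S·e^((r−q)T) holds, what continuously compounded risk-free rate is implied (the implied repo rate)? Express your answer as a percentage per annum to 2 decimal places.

From F = S·e^((r−q)T): (r − q) = ln(F/S)/T
ln(7240.26/6827.15) = ln(1.060510) = 0.058750
(r − q) = 0.058750 / (300/360) = 0.070500
r = ln(F/S)/T + q = 0.070500 + 0.0142 = 0.084700
r = 8.47%

8.47%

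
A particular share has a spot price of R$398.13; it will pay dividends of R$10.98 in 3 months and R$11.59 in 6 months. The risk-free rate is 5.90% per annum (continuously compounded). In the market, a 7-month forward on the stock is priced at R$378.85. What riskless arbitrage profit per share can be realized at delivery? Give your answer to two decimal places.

R$10.38 per share

PV(dividends) I = 10.98·e^(−0.0590·3/12) + 11.59·e^(−0.0590·6/12) = 22.0723
Fair forward F* = (S − I)·e^(rT) = (398.13 − 22.0723)·e^0.034417 = 376.0577 × 1.035016 = 389.2257
Market R$378.85 < fair 389.2257: forward underpriced → reverse cash-and-carry (short the stock, invest proceeds at r, pay the dividends, go long the forward).
Profit at T = |F_mkt − F*| = |378.85 − 389.2257| = R$10.38 per share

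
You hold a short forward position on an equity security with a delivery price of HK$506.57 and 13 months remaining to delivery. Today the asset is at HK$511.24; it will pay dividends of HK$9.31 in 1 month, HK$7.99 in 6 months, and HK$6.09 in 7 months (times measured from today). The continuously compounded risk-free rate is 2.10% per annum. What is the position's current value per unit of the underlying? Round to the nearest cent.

PV(remaining dividends) I = 9.31·e^(−0.0210·1/12) + 7.99·e^(−0.0210·6/12) + 6.09·e^(−0.0210·7/12) = 23.2161
Current forward F = (S − I)·e^(rT) = (511.24 − 23.2161)·e^(0.0210·13/12) = 488.0239 × 1.023011 = 499.2538
Value (long) = (F − K)·e^(−rT) = (499.2538 − 506.57) × 0.977507 = -7.1516
Short position value = −(long value) = HK$7.15

HK$7.15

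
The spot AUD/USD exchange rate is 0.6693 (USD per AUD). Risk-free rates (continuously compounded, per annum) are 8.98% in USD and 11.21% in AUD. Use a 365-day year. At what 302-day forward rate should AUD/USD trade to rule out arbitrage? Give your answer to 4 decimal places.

F = S·e^((r_USD − r_AUD)T) = 0.6693 · e^((0.0898 − 0.1121) × 302/365)
= 0.6693 · e^-0.018451 = 0.6693 × 0.981718
F = 0.6571 USD per AUD

0.6571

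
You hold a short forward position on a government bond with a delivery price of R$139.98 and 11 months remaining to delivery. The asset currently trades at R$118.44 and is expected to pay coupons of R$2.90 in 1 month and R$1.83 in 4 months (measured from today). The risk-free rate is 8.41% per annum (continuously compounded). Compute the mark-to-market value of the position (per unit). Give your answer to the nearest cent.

PV(remaining coupons) I = 2.90·e^(−0.0841·1/12) + 1.83·e^(−0.0841·4/12) = 4.6592
Current forward F = (S − I)·e^(rT) = (118.44 − 4.6592)·e^(0.0841·11/12) = 113.7808 × 1.080141 = 122.8993
Value (long) = (F − K)·e^(−rT) = (122.8993 − 139.98) × 0.925805 = -15.8134
Short position value = −(long value) = R$15.81

R$15.81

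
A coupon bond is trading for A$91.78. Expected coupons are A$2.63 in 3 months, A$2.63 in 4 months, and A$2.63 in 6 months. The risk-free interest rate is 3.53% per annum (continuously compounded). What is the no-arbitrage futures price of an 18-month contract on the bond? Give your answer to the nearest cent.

PV(coupons) I = 2.63·e^(−0.0353·3/12) + 2.63·e^(−0.0353·4/12) + 2.63·e^(−0.0353·6/12)
I = 2.6069 + 2.5992 + 2.5840 = 7.7901
F = (S − I)·e^(rT) = (91.78 − 7.7901) · e^(0.0353·18/12)
= 83.9899 · e^0.052950 = 83.9899 × 1.054377 = A$88.56

A$88.56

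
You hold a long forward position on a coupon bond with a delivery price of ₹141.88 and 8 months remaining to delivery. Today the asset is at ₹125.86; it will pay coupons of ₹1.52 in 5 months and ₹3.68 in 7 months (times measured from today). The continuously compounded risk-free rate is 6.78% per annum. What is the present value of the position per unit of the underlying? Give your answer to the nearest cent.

PV(remaining coupons) I = 1.52·e^(−0.0678·5/12) + 3.68·e^(−0.0678·7/12) = 5.0150
Current forward F = (S − I)·e^(rT) = (125.86 − 5.0150)·e^(0.0678·8/12) = 120.8450 × 1.046237 = 126.4325
Value (long) = (F − K)·e^(−rT) = (126.4325 − 141.88) × 0.955806 = -14.7648
Value = -₹14.76

-₹14.76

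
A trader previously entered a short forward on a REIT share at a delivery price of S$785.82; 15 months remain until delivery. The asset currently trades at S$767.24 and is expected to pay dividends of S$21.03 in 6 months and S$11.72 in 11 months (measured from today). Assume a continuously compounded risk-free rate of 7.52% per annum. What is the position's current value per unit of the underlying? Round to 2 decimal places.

-S$20.73

PV(remaining dividends) I = 21.03·e^(−0.0752·6/12) + 11.72·e^(−0.0752·11/12) = 31.1933
Current forward F = (S − I)·e^(rT) = (767.24 − 31.1933)·e^(0.0752·15/12) = 736.0467 × 1.098560 = 808.5915
Value (long) = (F − K)·e^(−rT) = (808.5915 − 785.82) × 0.910283 = 20.7285
Short position value = −(long value) = -S$20.73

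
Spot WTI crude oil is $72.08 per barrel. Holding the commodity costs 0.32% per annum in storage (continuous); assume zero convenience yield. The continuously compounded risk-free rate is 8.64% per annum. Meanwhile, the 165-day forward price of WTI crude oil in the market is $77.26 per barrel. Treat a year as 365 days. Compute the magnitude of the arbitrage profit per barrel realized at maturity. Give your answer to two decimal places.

$2.20 per barrel

Fair forward: F* = S·e^(carry·T), with carry = (r + u) = 0.0864 + 0.0032 = 0.0896
F* = 72.08 · e^(0.0896 × 165/365) = 72.08 · e^0.040504 = 72.08 × 1.041335 = $75.0594
Market $77.26 > fair $75.0594: forward overpriced → cash-and-carry (buy spot, short the forward).
At maturity, profit = |F_mkt − F*| = |77.26 − 75.0594| = $2.20 per barrel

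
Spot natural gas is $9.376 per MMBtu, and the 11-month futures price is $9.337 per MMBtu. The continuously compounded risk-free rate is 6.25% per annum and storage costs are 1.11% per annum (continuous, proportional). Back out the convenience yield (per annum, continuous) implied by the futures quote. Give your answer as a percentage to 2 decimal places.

F = S·e^((r+u−y)T) ⇒ (r+u−y) = ln(F/S)/T
ln(9.337/9.376) = -0.004168; /T ⇒ -0.004547
y = r + u − ln(F/S)/T = 0.0625 + 0.0111 + 0.004547 = 0.078147
y = 7.81%

7.81%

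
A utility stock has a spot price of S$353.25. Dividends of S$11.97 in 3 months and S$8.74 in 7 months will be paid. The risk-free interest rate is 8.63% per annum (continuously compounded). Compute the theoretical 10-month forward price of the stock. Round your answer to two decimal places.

PV(dividends) I = 11.97·e^(−0.0863·3/12) + 8.74·e^(−0.0863·7/12)
I = 11.7145 + 8.3109 = 20.0254
F = (S − I)·e^(rT) = (353.25 − 20.0254) · e^(0.0863·10/12)
= 333.2246 · e^0.071917 = 333.2246 × 1.074566 = S$358.07

S$358.07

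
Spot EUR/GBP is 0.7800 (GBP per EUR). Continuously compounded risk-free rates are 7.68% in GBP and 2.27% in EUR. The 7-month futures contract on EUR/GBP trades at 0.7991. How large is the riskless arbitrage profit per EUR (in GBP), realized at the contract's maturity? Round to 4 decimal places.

0.0059 per EUR (in GBP)

Fair futures: F* = S·e^(carry·T), with carry = (r_GBP − r_EUR) = 0.0768 − 0.0227 = 0.0541
F* = 0.7800 · e^(0.0541 × 7/12) = 0.7800 · e^0.031558 = 0.7800 × 1.032061 = 0.8050
Market 0.7991 < fair 0.8050: forward underpriced → reverse cash-and-carry (short spot, go long the forward).
At maturity, profit = |F_mkt − F*| = |0.7991 − 0.8050| = 0.0059 per EUR (in GBP)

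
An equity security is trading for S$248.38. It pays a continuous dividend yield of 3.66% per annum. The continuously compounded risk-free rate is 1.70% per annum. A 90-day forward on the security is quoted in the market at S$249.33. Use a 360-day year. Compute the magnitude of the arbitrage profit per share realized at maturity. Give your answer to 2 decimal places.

S$2.16 per share

Fair forward: F* = S·e^(carry·T), with carry = (r − q) = 0.0170 − 0.0366 = -0.0196
F* = 248.38 · e^(-0.0196 × 90/360) = 248.38 · e^-0.004900 = 248.38 × 0.995112 = S$247.1659
Market S$249.33 > fair S$247.1659: forward overpriced → cash-and-carry (buy spot, short the forward).
At maturity, profit = |F_mkt − F*| = |249.33 − 247.1659| = S$2.16 per share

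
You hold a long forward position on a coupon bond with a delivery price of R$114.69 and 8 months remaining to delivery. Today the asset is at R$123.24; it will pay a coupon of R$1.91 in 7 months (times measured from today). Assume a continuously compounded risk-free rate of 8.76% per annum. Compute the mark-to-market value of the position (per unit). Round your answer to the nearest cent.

PV(remaining coupons) I = 1.91·e^(−0.0876·7/12) = 1.8149
Current forward F = (S − I)·e^(rT) = (123.24 − 1.8149)·e^(0.0876·8/12) = 121.4251 × 1.060139 = 128.7275
Value (long) = (F − K)·e^(−rT) = (128.7275 − 114.69) × 0.943273 = 13.2412
Value = R$13.24

R$13.24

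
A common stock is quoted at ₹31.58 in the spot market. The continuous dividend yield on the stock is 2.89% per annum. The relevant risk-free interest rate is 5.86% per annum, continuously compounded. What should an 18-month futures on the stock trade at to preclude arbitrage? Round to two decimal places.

₹33.02

F = S·e^((r − q)T) = 31.58 · e^((0.0586 − 0.0289) × 18/12)
= 31.58 · e^0.044550 = 31.58 × 1.045557
F = ₹33.02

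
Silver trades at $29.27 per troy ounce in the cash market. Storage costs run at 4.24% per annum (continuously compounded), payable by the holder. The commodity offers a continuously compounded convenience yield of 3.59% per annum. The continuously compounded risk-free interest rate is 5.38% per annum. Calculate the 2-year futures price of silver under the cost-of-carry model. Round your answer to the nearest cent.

Net carry = r + u − y = 0.0538 + 0.0424 − 0.0359 = 0.0603
F = S·e^((r+u−y)T) = 29.27 · e^(0.0603 × 2) = 29.27 · e^0.120600
= 29.27 × 1.128174 = $33.02 per troy ounce

$33.02 per troy ounce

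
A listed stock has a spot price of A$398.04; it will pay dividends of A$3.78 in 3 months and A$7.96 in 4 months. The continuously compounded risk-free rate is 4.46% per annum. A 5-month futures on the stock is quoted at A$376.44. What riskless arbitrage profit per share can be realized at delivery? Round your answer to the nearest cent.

A$17.27 per share

PV(dividends) I = 3.78·e^(−0.0446·3/12) + 7.96·e^(−0.0446·4/12) = 11.5806
Fair futures F* = (S − I)·e^(rT) = (398.04 − 11.5806)·e^0.018583 = 386.4594 × 1.018757 = 393.7082
Market A$376.44 < fair 393.7082: forward underpriced → reverse cash-and-carry (short the stock, invest proceeds at r, pay the dividends, go long the forward).
Profit at T = |F_mkt − F*| = |376.44 − 393.7082| = A$17.27 per share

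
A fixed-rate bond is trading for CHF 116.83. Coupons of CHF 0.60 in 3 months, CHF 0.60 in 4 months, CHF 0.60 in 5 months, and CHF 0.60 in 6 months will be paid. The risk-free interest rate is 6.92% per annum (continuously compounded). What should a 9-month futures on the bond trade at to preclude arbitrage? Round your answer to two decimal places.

CHF 120.59

PV(coupons) I = 0.60·e^(−0.0692·3/12) + 0.60·e^(−0.0692·4/12) + 0.60·e^(−0.0692·5/12) + 0.60·e^(−0.0692·6/12)
I = 0.5897 + 0.5863 + 0.5829 + 0.5796 = 2.3385
F = (S − I)·e^(rT) = (116.83 − 2.3385) · e^(0.0692·9/12)
= 114.4915 · e^0.051900 = 114.4915 × 1.053270 = CHF 120.59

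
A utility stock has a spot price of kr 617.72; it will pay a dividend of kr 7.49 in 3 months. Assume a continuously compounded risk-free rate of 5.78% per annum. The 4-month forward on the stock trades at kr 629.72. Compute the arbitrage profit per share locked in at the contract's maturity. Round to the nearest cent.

kr 7.51 per share

PV(dividends) I = 7.49·e^(−0.0578·3/12) = 7.3825
Fair forward F* = (S − I)·e^(rT) = (617.72 − 7.3825)·e^0.019267 = 610.3375 × 1.019454 = 622.2110
Market kr 629.72 > fair 622.2110: forward overpriced → cash-and-carry (borrow at r, buy the stock and collect the dividends, short the forward).
Profit at T = |F_mkt − F*| = |629.72 − 622.2110| = kr 7.51 per share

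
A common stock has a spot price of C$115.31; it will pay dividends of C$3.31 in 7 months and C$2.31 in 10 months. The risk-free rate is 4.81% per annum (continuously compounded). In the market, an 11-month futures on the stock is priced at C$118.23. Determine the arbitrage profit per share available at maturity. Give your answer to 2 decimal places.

PV(dividends) I = 3.31·e^(−0.0481·7/12) + 2.31·e^(−0.0481·10/12) = 5.4377
Fair futures F* = (S − I)·e^(rT) = (115.31 − 5.4377)·e^0.044092 = 109.8723 × 1.045078 = 114.8251
Market C$118.23 > fair 114.8251: forward overpriced → cash-and-carry (borrow at r, buy the stock and collect the dividends, short the forward).
Profit at T = |F_mkt − F*| = |118.23 − 114.8251| = C$3.40 per share

C$3.40 per share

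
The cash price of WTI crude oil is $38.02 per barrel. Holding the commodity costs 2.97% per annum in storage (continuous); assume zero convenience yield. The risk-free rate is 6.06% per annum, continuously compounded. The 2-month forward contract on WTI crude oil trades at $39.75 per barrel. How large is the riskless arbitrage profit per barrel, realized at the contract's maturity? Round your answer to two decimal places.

Fair forward: F* = S·e^(carry·T), with carry = (r + u) = 0.0606 + 0.0297 = 0.0903
F* = 38.02 · e^(0.0903 × 2/12) = 38.02 · e^0.015050 = 38.02 × 1.015164 = $38.5965
Market $39.75 > fair $38.5965: forward overpriced → cash-and-carry (buy spot, short the forward).
At maturity, profit = |F_mkt − F*| = |39.75 − 38.5965| = $1.15 per barrel

$1.15 per barrel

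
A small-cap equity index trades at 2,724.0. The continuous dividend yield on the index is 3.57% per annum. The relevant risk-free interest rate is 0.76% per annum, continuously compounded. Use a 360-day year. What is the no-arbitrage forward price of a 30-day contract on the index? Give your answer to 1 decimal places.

2,717.6

F = S·e^((r − q)T) = 2724.0 · e^((0.0076 − 0.0357) × 30/360)
= 2724.0 · e^-0.002342 = 2724.0 × 0.997661
F = 2,717.6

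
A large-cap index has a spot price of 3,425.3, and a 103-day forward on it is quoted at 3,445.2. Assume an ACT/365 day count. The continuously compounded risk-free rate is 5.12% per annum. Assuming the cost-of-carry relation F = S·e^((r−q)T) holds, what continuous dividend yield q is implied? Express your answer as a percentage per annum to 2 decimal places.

3.07%

From F = S·e^((r−q)T): (r − q) = ln(F/S)/T
ln(3445.2/3425.3) = ln(1.005810) = 0.005793
(r − q) = 0.005793 / (103/365) = 0.020529
q = r − ln(F/S)/T = 0.0512 − 0.020529 = 0.030671
q = 3.07%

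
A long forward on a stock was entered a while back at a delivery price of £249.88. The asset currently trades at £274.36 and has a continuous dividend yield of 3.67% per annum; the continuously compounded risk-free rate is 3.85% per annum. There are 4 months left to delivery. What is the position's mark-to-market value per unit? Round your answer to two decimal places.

£24.33

Current fair forward for the remaining 4 months: F = S·e^((r − q)·T), (r − q) = 0.0385 − 0.0367 = 0.0018
F = 274.36 · e^(0.0018 × 4/12) = 274.36 × 1.000600 = 274.5246
Value of long forward = (F − K)·e^(−rT) = (274.5246 − 249.88) · e^(−0.0385·4/12)
= 24.6446 × 0.987249 = 24.33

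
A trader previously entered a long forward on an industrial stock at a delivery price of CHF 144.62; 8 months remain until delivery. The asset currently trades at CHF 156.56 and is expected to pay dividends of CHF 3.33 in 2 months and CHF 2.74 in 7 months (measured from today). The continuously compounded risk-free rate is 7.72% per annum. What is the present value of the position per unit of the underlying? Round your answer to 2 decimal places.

PV(remaining dividends) I = 3.33·e^(−0.0772·2/12) + 2.74·e^(−0.0772·7/12) = 5.9068
Current forward F = (S − I)·e^(rT) = (156.56 − 5.9068)·e^(0.0772·8/12) = 150.6532 × 1.052814 = 158.6098
Value (long) = (F − K)·e^(−rT) = (158.6098 − 144.62) × 0.949835 = 13.2880
Value = CHF 13.29

CHF 13.29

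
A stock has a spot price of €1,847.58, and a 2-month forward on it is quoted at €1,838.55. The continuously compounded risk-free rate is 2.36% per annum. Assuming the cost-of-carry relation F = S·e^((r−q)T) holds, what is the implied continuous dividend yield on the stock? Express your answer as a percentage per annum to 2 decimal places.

5.30%

From F = S·e^((r−q)T): (r − q) = ln(F/S)/T
ln(1838.55/1847.58) = ln(0.995113) = -0.004899
(r − q) = -0.004899 / (2/12) = -0.029394
q = r − ln(F/S)/T = 0.0236 + 0.029394 = 0.052994
q = 5.30%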